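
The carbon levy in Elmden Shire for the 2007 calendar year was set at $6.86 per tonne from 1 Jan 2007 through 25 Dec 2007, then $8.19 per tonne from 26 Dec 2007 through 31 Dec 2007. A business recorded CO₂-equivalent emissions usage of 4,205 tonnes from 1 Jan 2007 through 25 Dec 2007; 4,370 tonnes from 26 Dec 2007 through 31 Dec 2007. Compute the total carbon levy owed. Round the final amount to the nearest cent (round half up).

1 Jan – 25 Dec 2007: 4,205 tonnes at $6.86/tonne → $28846.30
26 Dec – 31 Dec 2007: 4,370 tonnes at $8.19/tonne → $35790.30

$64636.60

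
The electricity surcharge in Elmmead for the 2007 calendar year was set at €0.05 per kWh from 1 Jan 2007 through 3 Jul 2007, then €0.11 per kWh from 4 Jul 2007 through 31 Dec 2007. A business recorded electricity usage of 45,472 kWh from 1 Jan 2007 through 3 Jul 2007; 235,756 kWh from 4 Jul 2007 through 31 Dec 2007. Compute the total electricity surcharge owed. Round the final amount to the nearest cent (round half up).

1 Jan – 3 Jul 2007: 45,472 kWh at €0.05/kWh → €2,273.60
4 Jul – 31 Dec 2007: 235,756 kWh at €0.11/kWh → €25,933.16

€28,206.76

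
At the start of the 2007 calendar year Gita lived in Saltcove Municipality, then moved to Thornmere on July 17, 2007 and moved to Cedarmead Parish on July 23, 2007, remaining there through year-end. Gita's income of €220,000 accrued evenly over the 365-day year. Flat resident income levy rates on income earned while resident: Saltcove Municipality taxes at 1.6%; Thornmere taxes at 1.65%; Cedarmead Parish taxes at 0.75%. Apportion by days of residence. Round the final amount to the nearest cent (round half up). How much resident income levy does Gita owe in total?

€2,691.84

Saltcove Municipality, January 1 – July 16, 2007: 197 days → €220,000 × 1.6% × 197/365 = €1,899.8356
Thornmere, July 17 – July 22, 2007: 6 days → €220,000 × 1.65% × 6/365 = €59.6712
Cedarmead Parish, July 23 – December 31, 2007: 162 days → €220,000 × 0.75% × 162/365 = €732.3288
Total = €2,691.8356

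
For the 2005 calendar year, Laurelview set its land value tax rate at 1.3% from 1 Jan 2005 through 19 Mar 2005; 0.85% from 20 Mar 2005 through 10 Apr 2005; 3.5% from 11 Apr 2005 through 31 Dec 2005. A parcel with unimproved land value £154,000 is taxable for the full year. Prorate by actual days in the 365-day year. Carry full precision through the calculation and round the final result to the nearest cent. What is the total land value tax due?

1 Jan – 19 Mar 2005: 78 days at 1.3% → £154,000 × 1.3% × 78/365 = £427.8247
20 Mar – 10 Apr 2005: 22 days at 0.85% → £154,000 × 0.85% × 22/365 = £78.8986
11 Apr – 31 Dec 2005: 265 days at 3.5% → £154,000 × 3.5% × 265/365 = £3,913.2877
Total = £4,420.0110

£4,420.01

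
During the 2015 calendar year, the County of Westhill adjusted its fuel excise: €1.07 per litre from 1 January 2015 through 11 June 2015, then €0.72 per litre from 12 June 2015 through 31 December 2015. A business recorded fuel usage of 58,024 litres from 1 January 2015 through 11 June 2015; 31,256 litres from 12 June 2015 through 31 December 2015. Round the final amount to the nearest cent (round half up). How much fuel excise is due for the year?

1 January – 11 June 2015: 58,024 litres at €1.07/litre → €62,085.68
12 June – 31 December 2015: 31,256 litres at €0.72/litre → €22,504.32

€84,590.00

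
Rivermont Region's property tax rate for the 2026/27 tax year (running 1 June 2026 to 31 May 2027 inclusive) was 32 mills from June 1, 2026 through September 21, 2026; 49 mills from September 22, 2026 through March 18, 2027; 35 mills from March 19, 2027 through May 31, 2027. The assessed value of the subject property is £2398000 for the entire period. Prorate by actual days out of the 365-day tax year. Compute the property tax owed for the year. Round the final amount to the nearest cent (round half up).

£98074.92

June 1 – September 21, 2026: 113 days at 32 mills → £2398000 × 3.2% × 113/365 = £23756.6247
September 22, 2026 – March 18, 2027: 178 days at 49 mills → £2398000 × 4.9% × 178/365 = £57302.3452
March 19 – May 31, 2027: 74 days at 35 mills → £2398000 × 3.5% × 74/365 = £17015.9452
Total = £98074.9151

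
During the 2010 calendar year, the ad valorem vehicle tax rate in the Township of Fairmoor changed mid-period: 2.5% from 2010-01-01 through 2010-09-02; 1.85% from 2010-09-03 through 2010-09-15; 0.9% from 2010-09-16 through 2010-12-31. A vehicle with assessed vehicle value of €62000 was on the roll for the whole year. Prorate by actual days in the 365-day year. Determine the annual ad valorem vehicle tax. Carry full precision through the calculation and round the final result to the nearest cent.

2010-01-01 to 2010-09-02: 245 days at 2.5% → €62000 × 2.5% × 245/365 = €1040.4110
2010-09-03 to 2010-09-15: 13 days at 1.85% → €62000 × 1.85% × 13/365 = €40.8521
2010-09-16 to 2010-12-31: 107 days at 0.9% → €62000 × 0.9% × 107/365 = €163.5781
Total = €1244.8411

€1244.84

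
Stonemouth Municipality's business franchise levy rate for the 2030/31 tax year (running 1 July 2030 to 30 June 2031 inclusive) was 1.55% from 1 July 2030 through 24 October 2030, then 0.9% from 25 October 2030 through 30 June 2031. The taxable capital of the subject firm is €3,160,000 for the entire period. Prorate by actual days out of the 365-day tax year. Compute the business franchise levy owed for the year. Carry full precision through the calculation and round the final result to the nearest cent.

1 July – 24 October 2030: 116 days at 1.55% → €3,160,000 × 1.55% × 116/365 = €15,566.2466
25 October 2030 – 30 June 2031: 249 days at 0.9% → €3,160,000 × 0.9% × 249/365 = €19,401.5342
Total = €34,967.7808

€34,967.78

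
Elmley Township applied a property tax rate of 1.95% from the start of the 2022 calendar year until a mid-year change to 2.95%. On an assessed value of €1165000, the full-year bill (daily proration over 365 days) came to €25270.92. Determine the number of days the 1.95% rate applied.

285 days

Let d = days at the first rate; then 365 − d days at the second rate.
€1165000 × [1.95%·d + 2.95%·(365−d)] / 365 = €25270.92
Solving gives d = 285, so the new rate took effect on 13 Oct 2022.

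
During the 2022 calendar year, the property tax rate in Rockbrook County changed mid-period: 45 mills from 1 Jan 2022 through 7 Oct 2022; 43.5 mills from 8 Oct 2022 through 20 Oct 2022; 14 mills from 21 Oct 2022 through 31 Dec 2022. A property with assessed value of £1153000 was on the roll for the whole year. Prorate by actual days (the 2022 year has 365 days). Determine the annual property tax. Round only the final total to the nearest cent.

1 Jan – 7 Oct 2022: 280 days at 45 mills → £1153000 × 4.5% × 280/365 = £39802.1918
8 Oct – 20 Oct 2022: 13 days at 43.5 mills → £1153000 × 4.35% × 13/365 = £1786.3603
21 Oct – 31 Dec 2022: 72 days at 14 mills → £1153000 × 1.4% × 72/365 = £3184.1753
Total = £44772.7274

£44772.73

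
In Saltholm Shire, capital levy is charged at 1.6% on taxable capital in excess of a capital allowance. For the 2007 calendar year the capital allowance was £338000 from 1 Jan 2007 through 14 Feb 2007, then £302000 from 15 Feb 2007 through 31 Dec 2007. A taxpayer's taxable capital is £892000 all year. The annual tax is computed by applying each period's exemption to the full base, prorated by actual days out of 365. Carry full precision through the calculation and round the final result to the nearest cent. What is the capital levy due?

£9368.99

1 Jan – 14 Feb 2007: 45 days, exemption £338000 → (£892000 − £338000) × 1.6% × 45/365 = £1092.8219
15 Feb – 31 Dec 2007: 320 days, exemption £302000 → (£892000 − £302000) × 1.6% × 320/365 = £8276.1644
Total = £9368.9863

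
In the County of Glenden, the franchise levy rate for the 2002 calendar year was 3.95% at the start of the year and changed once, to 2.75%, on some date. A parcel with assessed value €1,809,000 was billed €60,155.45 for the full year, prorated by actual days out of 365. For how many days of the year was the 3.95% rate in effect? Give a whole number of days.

Let d = days at the first rate; then 365 − d days at the second rate.
€1,809,000 × [3.95%·d + 2.75%·(365−d)] / 365 = €60,155.45
Solving gives d = 175, so the new rate took effect on 25 June 2002.

175 days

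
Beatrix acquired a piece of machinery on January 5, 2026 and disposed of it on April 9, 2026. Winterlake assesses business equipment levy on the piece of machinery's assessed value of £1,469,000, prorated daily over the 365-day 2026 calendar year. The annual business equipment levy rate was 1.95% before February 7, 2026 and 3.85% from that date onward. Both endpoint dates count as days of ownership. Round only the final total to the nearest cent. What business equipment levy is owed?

£12,196.72

January 5 – February 6, 2026: 33 days at 1.95% → £1,469,000 × 1.95% × 33/365 = £2,589.8671
February 7 – April 9, 2026: 62 days at 3.85% → £1,469,000 × 3.85% × 62/365 = £9,606.8575
Total = £12,196.7247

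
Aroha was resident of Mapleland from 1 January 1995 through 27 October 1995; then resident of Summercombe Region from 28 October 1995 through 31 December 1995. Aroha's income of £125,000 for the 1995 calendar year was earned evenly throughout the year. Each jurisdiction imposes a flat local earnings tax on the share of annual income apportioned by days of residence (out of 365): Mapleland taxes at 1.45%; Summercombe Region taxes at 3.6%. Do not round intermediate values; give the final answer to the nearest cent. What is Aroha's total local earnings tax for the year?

Mapleland, 1 January – 27 October 1995: 300 days → £125,000 × 1.45% × 300/365 = £1,489.7260
Summercombe Region, 28 October – 31 December 1995: 65 days → £125,000 × 3.6% × 65/365 = £801.3699
Total = £2,291.0959

£2,291.10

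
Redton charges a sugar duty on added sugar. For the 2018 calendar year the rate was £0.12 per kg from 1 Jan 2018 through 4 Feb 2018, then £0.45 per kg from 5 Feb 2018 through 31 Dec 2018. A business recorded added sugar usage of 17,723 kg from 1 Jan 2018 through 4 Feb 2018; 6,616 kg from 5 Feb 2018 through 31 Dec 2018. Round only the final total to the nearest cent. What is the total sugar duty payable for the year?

1 Jan – 4 Feb 2018: 17,723 kg at £0.12/kg → £2126.76
5 Feb – 31 Dec 2018: 6,616 kg at £0.45/kg → £2977.20

£5103.96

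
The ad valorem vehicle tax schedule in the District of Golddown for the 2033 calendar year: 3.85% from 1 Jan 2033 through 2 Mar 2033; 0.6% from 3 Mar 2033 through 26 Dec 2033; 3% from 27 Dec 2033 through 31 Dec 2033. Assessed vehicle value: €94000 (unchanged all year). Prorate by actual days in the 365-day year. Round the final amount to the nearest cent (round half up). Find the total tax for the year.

€1105.47

1 Jan – 2 Mar 2033: 61 days at 3.85% → €94000 × 3.85% × 61/365 = €604.8192
3 Mar – 26 Dec 2033: 299 days at 0.6% → €94000 × 0.6% × 299/365 = €462.0164
27 Dec – 31 Dec 2033: 5 days at 3% → €94000 × 3% × 5/365 = €38.6301
Total = €1105.4658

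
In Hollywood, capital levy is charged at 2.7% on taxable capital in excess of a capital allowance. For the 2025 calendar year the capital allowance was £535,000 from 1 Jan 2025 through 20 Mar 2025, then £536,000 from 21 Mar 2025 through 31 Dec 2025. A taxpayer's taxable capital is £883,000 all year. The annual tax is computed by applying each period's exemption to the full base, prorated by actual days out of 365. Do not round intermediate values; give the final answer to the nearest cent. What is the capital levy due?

£9,374.84

1 Jan – 20 Mar 2025: 79 days, exemption £535,000 → (£883,000 − £535,000) × 2.7% × 79/365 = £2,033.6548
21 Mar – 31 Dec 2025: 286 days, exemption £536,000 → (£883,000 − £536,000) × 2.7% × 286/365 = £7,341.1890
Total = £9,374.8438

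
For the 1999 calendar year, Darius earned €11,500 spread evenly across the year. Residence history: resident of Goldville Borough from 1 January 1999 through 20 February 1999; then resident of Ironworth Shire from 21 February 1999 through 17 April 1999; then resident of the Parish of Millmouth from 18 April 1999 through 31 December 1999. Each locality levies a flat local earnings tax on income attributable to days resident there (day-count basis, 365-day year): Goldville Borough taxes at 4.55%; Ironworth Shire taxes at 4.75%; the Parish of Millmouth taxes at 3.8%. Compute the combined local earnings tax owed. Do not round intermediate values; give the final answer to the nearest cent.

Goldville Borough, 1 January – 20 February 1999: 51 days → €11,500 × 4.55% × 51/365 = €73.1116
Ironworth Shire, 21 February – 17 April 1999: 56 days → €11,500 × 4.75% × 56/365 = €83.8082
The Parish of Millmouth, 18 April – 31 December 1999: 258 days → €11,500 × 3.8% × 258/365 = €308.8932
Total = €465.8130

€465.81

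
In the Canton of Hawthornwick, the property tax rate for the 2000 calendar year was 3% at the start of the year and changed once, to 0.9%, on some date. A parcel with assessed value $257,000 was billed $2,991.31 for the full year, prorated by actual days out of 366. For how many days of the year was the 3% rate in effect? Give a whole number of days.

46 days

Let d = days at the first rate; then 366 − d days at the second rate.
$257,000 × [3%·d + 0.9%·(366−d)] / 366 = $2,991.31
Solving gives d = 46, so the new rate took effect on February 16, 2000.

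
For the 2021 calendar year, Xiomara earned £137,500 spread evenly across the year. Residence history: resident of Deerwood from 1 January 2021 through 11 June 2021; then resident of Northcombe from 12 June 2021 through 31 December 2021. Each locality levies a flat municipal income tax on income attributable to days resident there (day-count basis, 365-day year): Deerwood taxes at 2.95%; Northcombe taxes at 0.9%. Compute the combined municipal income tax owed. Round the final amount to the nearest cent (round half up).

Deerwood, 1 January – 11 June 2021: 162 days → £137,500 × 2.95% × 162/365 = £1,800.3082
Northcombe, 12 June – 31 December 2021: 203 days → £137,500 × 0.9% × 203/365 = £688.2534
Total = £2,488.5616

£2,488.56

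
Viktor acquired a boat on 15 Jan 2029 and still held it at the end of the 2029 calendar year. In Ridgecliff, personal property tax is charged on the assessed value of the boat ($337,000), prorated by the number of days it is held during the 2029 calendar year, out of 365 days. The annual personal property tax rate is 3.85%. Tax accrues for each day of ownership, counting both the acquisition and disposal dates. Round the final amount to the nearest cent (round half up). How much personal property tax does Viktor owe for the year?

Days held (15 Jan – 31 Dec 2029): 351 out of 365
Tax = $337,000 × 3.85% × 351/365 = $12,476.8479

$12,476.85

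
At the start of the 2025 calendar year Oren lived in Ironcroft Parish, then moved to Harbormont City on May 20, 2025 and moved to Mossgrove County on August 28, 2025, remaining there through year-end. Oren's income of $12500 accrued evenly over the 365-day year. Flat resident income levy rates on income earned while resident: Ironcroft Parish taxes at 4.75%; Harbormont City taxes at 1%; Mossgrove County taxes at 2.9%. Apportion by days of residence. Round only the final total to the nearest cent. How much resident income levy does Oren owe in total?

$385.50

Ironcroft Parish, January 1 – May 19, 2025: 139 days → $12500 × 4.75% × 139/365 = $226.1130
Harbormont City, May 20 – August 27, 2025: 100 days → $12500 × 1% × 100/365 = $34.2466
Mossgrove County, August 28 – December 31, 2025: 126 days → $12500 × 2.9% × 126/365 = $125.1370
Total = $385.4966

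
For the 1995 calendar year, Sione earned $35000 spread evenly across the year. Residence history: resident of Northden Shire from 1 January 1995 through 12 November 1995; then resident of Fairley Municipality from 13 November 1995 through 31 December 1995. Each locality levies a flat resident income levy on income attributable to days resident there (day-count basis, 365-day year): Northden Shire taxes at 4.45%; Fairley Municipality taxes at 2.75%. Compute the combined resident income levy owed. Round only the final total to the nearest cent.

Northden Shire, 1 January – 12 November 1995: 316 days → $35000 × 4.45% × 316/365 = $1348.4110
Fairley Municipality, 13 November – 31 December 1995: 49 days → $35000 × 2.75% × 49/365 = $129.2123
Total = $1477.6233

$1477.62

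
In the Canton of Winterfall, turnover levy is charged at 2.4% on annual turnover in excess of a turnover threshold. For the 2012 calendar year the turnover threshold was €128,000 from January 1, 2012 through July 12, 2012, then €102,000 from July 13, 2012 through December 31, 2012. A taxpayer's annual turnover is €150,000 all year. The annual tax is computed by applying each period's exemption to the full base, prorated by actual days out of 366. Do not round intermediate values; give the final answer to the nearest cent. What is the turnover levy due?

January 1 – July 12, 2012: 194 days, exemption €128,000 → (€150,000 − €128,000) × 2.4% × 194/366 = €279.8689
July 13 – December 31, 2012: 172 days, exemption €102,000 → (€150,000 − €102,000) × 2.4% × 172/366 = €541.3770
Total = €821.2459

€821.25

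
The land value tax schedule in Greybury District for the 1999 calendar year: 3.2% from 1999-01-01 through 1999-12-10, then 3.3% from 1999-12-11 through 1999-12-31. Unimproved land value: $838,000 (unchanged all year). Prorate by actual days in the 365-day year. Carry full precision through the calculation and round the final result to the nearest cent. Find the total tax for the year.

1999-01-01 to 1999-12-10: 344 days at 3.2% → $838,000 × 3.2% × 344/365 = $25,273.1616
1999-12-11 to 1999-12-31: 21 days at 3.3% → $838,000 × 3.3% × 21/365 = $1,591.0521
Total = $26,864.2137

$26,864.21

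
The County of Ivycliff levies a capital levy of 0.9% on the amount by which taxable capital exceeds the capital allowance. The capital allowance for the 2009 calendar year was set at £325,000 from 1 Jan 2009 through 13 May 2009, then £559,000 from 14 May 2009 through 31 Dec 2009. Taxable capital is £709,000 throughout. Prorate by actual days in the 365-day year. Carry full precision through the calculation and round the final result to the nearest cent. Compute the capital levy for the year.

1 Jan – 13 May 2009: 133 days, exemption £325,000 → (£709,000 − £325,000) × 0.9% × 133/365 = £1,259.3096
14 May – 31 Dec 2009: 232 days, exemption £559,000 → (£709,000 − £559,000) × 0.9% × 232/365 = £858.0822
Total = £2,117.3918

£2,117.39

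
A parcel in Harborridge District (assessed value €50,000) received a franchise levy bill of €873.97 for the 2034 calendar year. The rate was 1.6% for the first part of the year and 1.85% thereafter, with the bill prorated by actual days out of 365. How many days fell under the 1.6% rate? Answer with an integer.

Let d = days at the first rate; then 365 − d days at the second rate.
€50,000 × [1.6%·d + 1.85%·(365−d)] / 365 = €873.97
Solving gives d = 149, so the new rate took effect on 30 May 2034.

149 days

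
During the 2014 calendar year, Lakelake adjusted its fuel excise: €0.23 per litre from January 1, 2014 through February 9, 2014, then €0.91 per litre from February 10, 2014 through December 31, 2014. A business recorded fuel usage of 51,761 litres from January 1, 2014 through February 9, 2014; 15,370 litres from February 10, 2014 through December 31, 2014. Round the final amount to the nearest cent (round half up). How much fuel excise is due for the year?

January 1 – February 9, 2014: 51,761 litres at €0.23/litre → €11,905.03
February 10 – December 31, 2014: 15,370 litres at €0.91/litre → €13,986.70

€25,891.73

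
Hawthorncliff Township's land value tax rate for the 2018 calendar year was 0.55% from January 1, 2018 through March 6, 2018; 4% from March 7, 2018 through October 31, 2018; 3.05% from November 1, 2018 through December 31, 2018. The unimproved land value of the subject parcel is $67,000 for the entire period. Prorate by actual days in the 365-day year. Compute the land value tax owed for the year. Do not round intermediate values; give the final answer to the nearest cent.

January 1 – March 6, 2018: 65 days at 0.55% → $67,000 × 0.55% × 65/365 = $65.6233
March 7 – October 31, 2018: 239 days at 4% → $67,000 × 4% × 239/365 = $1,754.8493
November 1 – December 31, 2018: 61 days at 3.05% → $67,000 × 3.05% × 61/365 = $341.5164
Total = $2,161.9890

$2,161.99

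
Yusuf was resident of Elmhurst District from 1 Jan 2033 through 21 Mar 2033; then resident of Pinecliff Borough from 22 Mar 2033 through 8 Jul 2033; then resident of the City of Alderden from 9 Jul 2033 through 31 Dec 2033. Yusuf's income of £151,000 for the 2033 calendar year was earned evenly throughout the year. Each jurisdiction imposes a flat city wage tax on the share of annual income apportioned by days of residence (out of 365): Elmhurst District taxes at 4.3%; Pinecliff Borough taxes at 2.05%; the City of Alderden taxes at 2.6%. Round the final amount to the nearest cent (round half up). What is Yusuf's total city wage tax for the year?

£4,240.62

Elmhurst District, 1 Jan – 21 Mar 2033: 80 days → £151,000 × 4.3% × 80/365 = £1,423.1233
Pinecliff Borough, 22 Mar – 8 Jul 2033: 109 days → £151,000 × 2.05% × 109/365 = £924.4096
The City of Alderden, 9 Jul – 31 Dec 2033: 176 days → £151,000 × 2.6% × 176/365 = £1,893.0849
Total = £4,240.6178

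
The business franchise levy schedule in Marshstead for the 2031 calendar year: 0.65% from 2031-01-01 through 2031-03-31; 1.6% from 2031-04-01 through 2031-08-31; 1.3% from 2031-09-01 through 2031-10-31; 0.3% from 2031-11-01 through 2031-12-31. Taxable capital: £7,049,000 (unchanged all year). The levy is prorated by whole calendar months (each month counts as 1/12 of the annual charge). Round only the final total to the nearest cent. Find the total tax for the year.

£77,245.29

2031-01-01 to 2031-03-31: 3 months at 0.65% → £7,049,000 × 0.65% × 3/12 = £11,454.6250
2031-04-01 to 2031-08-31: 5 months at 1.6% → £7,049,000 × 1.6% × 5/12 = £46,993.3333
2031-09-01 to 2031-10-31: 2 months at 1.3% → £7,049,000 × 1.3% × 2/12 = £15,272.8333
2031-11-01 to 2031-12-31: 2 months at 0.3% → £7,049,000 × 0.3% × 2/12 = £3,524.5000
Total = £77,245.2917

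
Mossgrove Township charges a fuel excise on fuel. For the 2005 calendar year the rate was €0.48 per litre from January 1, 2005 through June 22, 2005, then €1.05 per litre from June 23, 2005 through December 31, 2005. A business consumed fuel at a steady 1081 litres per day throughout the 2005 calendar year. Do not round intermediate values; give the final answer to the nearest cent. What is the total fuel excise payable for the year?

January 1 – June 22, 2005: 173 days × 1081 litres/day = 187,013 litres at €0.48/litre → €89766.24
June 23 – December 31, 2005: 192 days × 1081 litres/day = 207,552 litres at €1.05/litre → €217929.60

€307695.84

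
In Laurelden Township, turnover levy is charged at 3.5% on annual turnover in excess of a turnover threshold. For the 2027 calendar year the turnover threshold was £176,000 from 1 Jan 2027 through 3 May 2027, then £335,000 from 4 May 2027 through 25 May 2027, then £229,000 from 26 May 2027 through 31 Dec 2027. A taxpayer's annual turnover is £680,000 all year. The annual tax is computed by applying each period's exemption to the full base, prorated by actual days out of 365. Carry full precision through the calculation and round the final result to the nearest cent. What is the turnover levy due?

£16,186.49

1 Jan – 3 May 2027: 123 days, exemption £176,000 → (£680,000 − £176,000) × 3.5% × 123/365 = £5,944.4384
4 May – 25 May 2027: 22 days, exemption £335,000 → (£680,000 − £335,000) × 3.5% × 22/365 = £727.8082
26 May – 31 Dec 2027: 220 days, exemption £229,000 → (£680,000 − £229,000) × 3.5% × 220/365 = £9,514.2466
Total = £16,186.4932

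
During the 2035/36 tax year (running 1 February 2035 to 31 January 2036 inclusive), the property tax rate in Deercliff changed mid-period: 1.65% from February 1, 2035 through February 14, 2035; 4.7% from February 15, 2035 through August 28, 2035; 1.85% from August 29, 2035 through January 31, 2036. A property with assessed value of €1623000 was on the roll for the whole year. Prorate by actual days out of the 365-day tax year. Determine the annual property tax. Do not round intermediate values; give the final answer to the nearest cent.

February 1 – February 14, 2035: 14 days at 1.65% → €1623000 × 1.65% × 14/365 = €1027.1589
February 15 – August 28, 2035: 195 days at 4.7% → €1623000 × 4.7% × 195/365 = €40752.8630
August 29, 2035 – January 31, 2036: 156 days at 1.85% → €1623000 × 1.85% × 156/365 = €12832.8164
Total = €54612.8384

€54612.84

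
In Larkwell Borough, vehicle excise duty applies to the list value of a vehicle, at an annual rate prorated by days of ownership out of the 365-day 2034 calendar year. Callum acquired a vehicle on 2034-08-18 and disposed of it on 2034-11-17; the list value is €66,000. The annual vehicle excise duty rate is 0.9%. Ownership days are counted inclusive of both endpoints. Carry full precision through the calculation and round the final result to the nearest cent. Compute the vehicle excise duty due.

€149.72

Days held (2034-08-18 to 2034-11-17): 92 out of 365
Tax = €66,000 × 0.9% × 92/365 = €149.7205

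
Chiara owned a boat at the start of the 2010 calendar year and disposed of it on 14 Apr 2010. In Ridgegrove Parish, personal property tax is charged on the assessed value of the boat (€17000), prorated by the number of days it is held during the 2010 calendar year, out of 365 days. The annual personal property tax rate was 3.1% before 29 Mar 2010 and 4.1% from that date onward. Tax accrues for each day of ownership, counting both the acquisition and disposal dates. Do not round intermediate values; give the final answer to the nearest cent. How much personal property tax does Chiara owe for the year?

€158.08

1 Jan – 28 Mar 2010: 87 days at 3.1% → €17000 × 3.1% × 87/365 = €125.6137
29 Mar – 14 Apr 2010: 17 days at 4.1% → €17000 × 4.1% × 17/365 = €32.4630
Total = €158.0767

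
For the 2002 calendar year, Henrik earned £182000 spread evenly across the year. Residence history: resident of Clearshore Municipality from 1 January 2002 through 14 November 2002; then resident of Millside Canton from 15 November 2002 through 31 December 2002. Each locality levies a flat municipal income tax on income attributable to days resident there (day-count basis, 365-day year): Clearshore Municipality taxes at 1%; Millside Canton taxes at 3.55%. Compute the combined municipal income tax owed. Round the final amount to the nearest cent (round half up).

£2417.61

Clearshore Municipality, 1 January – 14 November 2002: 318 days → £182000 × 1% × 318/365 = £1585.6438
Millside Canton, 15 November – 31 December 2002: 47 days → £182000 × 3.55% × 47/365 = £831.9644
Total = £2417.6082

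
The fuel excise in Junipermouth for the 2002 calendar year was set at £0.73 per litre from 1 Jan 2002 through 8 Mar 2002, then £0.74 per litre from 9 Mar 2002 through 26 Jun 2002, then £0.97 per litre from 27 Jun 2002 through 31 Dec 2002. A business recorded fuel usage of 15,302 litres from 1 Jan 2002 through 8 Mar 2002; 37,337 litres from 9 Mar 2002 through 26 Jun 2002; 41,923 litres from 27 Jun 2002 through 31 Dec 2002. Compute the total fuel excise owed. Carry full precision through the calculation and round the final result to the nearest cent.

1 Jan – 8 Mar 2002: 15,302 litres at £0.73/litre → £11,170.46
9 Mar – 26 Jun 2002: 37,337 litres at £0.74/litre → £27,629.38
27 Jun – 31 Dec 2002: 41,923 litres at £0.97/litre → £40,665.31

£79,465.15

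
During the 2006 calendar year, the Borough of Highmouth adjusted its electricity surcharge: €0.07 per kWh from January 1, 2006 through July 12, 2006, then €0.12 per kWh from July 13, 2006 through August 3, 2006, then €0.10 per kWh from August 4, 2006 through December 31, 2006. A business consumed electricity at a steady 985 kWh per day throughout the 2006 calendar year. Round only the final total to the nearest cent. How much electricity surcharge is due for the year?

€30,682.75

January 1 – July 12, 2006: 193 days × 985 kWh/day = 190,105 kWh at €0.07/kWh → €13,307.35
July 13 – August 3, 2006: 22 days × 985 kWh/day = 21,670 kWh at €0.12/kWh → €2,600.40
August 4 – December 31, 2006: 150 days × 985 kWh/day = 147,750 kWh at €0.10/kWh → €14,775.00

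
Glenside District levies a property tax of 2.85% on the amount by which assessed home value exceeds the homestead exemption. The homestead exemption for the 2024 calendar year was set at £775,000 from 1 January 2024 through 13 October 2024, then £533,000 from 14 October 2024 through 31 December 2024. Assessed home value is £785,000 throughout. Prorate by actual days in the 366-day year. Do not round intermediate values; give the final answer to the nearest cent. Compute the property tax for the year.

1 January – 13 October 2024: 287 days, exemption £775,000 → (£785,000 − £775,000) × 2.85% × 287/366 = £223.4836
14 October – 31 December 2024: 79 days, exemption £533,000 → (£785,000 − £533,000) × 2.85% × 79/366 = £1,550.2131
Total = £1,773.6967

£1,773.70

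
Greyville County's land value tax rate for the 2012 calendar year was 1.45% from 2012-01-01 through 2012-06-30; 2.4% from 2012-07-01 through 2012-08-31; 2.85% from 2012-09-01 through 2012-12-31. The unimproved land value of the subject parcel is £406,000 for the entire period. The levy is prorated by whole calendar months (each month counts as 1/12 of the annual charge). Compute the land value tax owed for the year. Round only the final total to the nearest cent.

£8,424.50

2012-01-01 to 2012-06-30: 6 months at 1.45% → £406,000 × 1.45% × 6/12 = £2,943.5000
2012-07-01 to 2012-08-31: 2 months at 2.4% → £406,000 × 2.4% × 2/12 = £1,624.0000
2012-09-01 to 2012-12-31: 4 months at 2.85% → £406,000 × 2.85% × 4/12 = £3,857.0000
Total = £8,424.5000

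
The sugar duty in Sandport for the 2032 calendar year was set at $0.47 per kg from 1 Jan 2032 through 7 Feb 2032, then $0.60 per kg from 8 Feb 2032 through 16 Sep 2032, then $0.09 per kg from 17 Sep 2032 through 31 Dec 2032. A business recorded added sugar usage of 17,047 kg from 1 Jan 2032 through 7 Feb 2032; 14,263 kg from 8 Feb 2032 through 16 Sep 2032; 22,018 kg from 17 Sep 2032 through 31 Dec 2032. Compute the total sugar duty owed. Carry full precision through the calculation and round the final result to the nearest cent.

$18,551.51

1 Jan – 7 Feb 2032: 17,047 kg at $0.47/kg → $8,012.09
8 Feb – 16 Sep 2032: 14,263 kg at $0.60/kg → $8,557.80
17 Sep – 31 Dec 2032: 22,018 kg at $0.09/kg → $1,981.62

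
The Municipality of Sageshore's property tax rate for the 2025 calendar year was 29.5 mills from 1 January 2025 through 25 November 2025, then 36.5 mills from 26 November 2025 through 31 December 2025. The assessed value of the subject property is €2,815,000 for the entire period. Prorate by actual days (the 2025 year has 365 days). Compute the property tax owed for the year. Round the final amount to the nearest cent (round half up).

1 January – 25 November 2025: 329 days at 29.5 mills → €2,815,000 × 2.95% × 329/365 = €74,852.0068
26 November – 31 December 2025: 36 days at 36.5 mills → €2,815,000 × 3.65% × 36/365 = €10,134.0000
Total = €84,986.0068

€84,986.01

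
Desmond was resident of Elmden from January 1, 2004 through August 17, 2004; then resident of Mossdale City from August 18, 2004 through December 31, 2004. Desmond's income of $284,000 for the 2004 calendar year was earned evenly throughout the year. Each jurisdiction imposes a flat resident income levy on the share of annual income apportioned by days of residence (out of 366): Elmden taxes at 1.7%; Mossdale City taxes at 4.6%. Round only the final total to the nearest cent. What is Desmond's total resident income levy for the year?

$7,888.37

Elmden, January 1 – August 17, 2004: 230 days → $284,000 × 1.7% × 230/366 = $3,033.9891
Mossdale City, August 18 – December 31, 2004: 136 days → $284,000 × 4.6% × 136/366 = $4,854.3825
Total = $7,888.3716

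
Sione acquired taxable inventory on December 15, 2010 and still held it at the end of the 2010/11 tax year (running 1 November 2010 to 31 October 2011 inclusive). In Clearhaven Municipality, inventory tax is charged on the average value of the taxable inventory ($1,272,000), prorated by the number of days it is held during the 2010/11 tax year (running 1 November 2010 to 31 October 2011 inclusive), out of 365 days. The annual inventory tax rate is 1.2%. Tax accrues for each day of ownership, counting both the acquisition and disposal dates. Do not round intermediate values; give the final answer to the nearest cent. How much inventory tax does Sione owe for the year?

$13,423.96

Days held (December 15, 2010 – October 31, 2011): 321 out of 365
Tax = $1,272,000 × 1.2% × 321/365 = $13,423.9562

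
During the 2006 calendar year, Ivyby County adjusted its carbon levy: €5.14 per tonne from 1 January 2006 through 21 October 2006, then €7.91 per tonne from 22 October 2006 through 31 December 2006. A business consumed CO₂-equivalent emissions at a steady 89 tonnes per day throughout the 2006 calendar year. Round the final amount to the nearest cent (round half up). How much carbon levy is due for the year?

€184,476.53

1 January – 21 October 2006: 294 days × 89 tonnes/day = 26,166 tonnes at €5.14/tonne → €134,493.24
22 October – 31 December 2006: 71 days × 89 tonnes/day = 6,319 tonnes at €7.91/tonne → €49,983.29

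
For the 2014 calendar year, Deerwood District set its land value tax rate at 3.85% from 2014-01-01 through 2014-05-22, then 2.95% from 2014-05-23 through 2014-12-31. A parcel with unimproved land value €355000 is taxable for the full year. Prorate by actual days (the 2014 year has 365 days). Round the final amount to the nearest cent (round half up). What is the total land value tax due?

€11715.49

2014-01-01 to 2014-05-22: 142 days at 3.85% → €355000 × 3.85% × 142/365 = €5317.2192
2014-05-23 to 2014-12-31: 223 days at 2.95% → €355000 × 2.95% × 223/365 = €6398.2671
Total = €11715.4863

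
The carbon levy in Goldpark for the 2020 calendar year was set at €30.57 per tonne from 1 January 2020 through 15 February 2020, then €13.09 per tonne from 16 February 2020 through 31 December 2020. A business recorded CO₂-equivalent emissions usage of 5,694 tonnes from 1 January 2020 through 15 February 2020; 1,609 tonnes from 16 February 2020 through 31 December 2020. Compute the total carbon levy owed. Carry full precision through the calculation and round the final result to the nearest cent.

€195,127.39

1 January – 15 February 2020: 5,694 tonnes at €30.57/tonne → €174,065.58
16 February – 31 December 2020: 1,609 tonnes at €13.09/tonne → €21,061.81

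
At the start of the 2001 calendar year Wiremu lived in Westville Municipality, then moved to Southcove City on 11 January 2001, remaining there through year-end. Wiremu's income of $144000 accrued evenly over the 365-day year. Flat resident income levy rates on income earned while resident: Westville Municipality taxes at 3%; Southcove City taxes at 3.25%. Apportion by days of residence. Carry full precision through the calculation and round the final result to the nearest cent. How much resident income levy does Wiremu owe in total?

$4670.14

Westville Municipality, 1 January – 10 January 2001: 10 days → $144000 × 3% × 10/365 = $118.3562
Southcove City, 11 January – 31 December 2001: 355 days → $144000 × 3.25% × 355/365 = $4551.7808
Total = $4670.1370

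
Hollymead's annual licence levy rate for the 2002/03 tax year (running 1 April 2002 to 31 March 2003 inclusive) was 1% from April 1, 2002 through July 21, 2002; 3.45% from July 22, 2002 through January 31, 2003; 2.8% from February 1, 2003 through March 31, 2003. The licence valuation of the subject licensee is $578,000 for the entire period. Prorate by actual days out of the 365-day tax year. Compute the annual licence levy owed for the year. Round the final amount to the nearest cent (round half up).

April 1 – July 21, 2002: 112 days at 1% → $578,000 × 1% × 112/365 = $1,773.5890
July 22, 2002 – January 31, 2003: 194 days at 3.45% → $578,000 × 3.45% × 194/365 = $10,598.7781
February 1 – March 31, 2003: 59 days at 2.8% → $578,000 × 2.8% × 59/365 = $2,616.0438
Total = $14,988.4110

$14,988.41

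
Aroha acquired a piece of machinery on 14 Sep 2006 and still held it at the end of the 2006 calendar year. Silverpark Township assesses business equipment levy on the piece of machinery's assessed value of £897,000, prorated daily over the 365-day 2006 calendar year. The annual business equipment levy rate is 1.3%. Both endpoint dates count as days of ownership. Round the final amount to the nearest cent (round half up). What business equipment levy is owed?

Days held (14 Sep – 31 Dec 2006): 109 out of 365
Tax = £897,000 × 1.3% × 109/365 = £3,482.3260

£3,482.33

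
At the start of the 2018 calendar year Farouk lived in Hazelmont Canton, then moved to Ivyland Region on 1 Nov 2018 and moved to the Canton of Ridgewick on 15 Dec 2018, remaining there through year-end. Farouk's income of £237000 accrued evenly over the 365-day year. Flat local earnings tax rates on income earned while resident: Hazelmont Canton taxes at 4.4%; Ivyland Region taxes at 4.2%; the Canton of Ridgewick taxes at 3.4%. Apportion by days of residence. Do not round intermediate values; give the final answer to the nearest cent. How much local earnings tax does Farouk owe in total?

£10260.48

Hazelmont Canton, 1 Jan – 31 Oct 2018: 304 days → £237000 × 4.4% × 304/365 = £8685.2384
Ivyland Region, 1 Nov – 14 Dec 2018: 44 days → £237000 × 4.2% × 44/365 = £1199.9342
The Canton of Ridgewick, 15 Dec – 31 Dec 2018: 17 days → £237000 × 3.4% × 17/365 = £375.3041
Total = £10260.4767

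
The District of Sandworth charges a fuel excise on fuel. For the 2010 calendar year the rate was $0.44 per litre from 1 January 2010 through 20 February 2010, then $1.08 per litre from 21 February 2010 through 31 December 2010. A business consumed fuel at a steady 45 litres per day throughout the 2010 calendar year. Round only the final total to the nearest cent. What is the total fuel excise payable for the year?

1 January – 20 February 2010: 51 days × 45 litres/day = 2,295 litres at $0.44/litre → $1,009.80
21 February – 31 December 2010: 314 days × 45 litres/day = 14,130 litres at $1.08/litre → $15,260.40

$16,270.20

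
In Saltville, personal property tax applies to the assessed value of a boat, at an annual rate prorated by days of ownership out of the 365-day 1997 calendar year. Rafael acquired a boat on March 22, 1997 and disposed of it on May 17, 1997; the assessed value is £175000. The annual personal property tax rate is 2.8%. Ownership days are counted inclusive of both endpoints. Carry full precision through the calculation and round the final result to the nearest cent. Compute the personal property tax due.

Days held (March 22 – May 17, 1997): 57 out of 365
Tax = £175000 × 2.8% × 57/365 = £765.2055

£765.21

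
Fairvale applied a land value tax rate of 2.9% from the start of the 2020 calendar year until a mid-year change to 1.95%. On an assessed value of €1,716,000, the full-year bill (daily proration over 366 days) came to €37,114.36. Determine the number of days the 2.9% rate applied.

82 days

Let d = days at the first rate; then 366 − d days at the second rate.
€1,716,000 × [2.9%·d + 1.95%·(366−d)] / 366 = €37,114.36
Solving gives d = 82, so the new rate took effect on 23 March 2020.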